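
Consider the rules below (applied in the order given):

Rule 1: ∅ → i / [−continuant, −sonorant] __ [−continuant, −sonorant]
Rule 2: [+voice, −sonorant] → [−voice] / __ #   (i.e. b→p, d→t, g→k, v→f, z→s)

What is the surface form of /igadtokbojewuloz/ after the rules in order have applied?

igaditokibojewulos

Rule 1 (stop-cluster i-epenthesis): /d/ and /t/ form a stop–stop cluster, so [i] is inserted between them. /k/ and /b/ form a stop–stop cluster, so [i] is inserted between them. /igadtokbojewuloz/ → igaditokibojewuloz.
Rule 2 (final devoicing): /z/ is a voiced obstruent in word-final position, so it devoices to [s]. /igaditokibojewuloz/ → igaditokibojewulos.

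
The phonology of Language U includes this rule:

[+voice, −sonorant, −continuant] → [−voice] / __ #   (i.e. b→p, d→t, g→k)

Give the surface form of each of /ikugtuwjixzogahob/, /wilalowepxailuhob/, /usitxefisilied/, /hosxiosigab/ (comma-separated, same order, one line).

/ikugtuwjixzogahob/: /b/ is a voiced stop in word-final position, so it devoices to [p]. → [ikugtuwjixzogahop].
/wilalowepxailuhob/: /b/ is a voiced stop in word-final position, so it devoices to [p]. → [wilalowepxailuhop].
/usitxefisilied/: /d/ is a voiced stop in word-final position, so it devoices to [t]. → [usitxefisiliet].
/hosxiosigab/: /b/ is a voiced stop in word-final position, so it devoices to [p]. → [hosxiosigap].

ikugtuwjixzogahop, wilalowepxailuhop, usitxefisiliet, hosxiosigap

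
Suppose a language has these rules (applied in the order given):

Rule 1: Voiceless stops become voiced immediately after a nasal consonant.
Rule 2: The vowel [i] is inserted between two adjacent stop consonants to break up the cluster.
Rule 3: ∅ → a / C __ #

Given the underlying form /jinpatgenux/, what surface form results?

Rule 1 (post-nasal voicing): /p/ is a voiceless stop immediately after the nasal /n/, so it voices to [b]. /jinpatgenux/ → jinbatgenux.
Rule 2 (stop-cluster i-epenthesis): /t/ and /g/ form a stop–stop cluster, so [i] is inserted between them. /jinbatgenux/ → jinbatigenux.
Rule 3 (final a-epenthesis): the form ends in the consonant /x/, so [a] is inserted word-finally. /jinbatigenux/ → jinbatigenuxa.

jinbatigenuxa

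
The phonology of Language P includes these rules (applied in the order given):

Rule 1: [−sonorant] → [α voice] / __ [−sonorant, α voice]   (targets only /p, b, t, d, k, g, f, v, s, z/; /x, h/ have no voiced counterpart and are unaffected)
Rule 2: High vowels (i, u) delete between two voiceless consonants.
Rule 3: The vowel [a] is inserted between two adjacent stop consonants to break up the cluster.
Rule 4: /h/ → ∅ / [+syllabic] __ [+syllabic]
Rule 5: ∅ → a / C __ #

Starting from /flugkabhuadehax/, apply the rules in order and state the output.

flukakaphuadeaxa

Rule 1 (regressive voicing assimilation): /g/ precedes the voiceless obstruent /k/, so it devoices to [k] by assimilation. /b/ precedes the voiceless obstruent /h/, so it devoices to [p] by assimilation. /flugkabhuadehax/ → flukkaphuadehax.
Rule 2 (high vowel syncope): no segment meets the environment; /flukkaphuadehax/ is unchanged.
Rule 3 (stop-cluster a-epenthesis): /k/ and /k/ form a stop–stop cluster, so [a] is inserted between them. /flukkaphuadehax/ → flukakaphuadehax.
Rule 4 (intervocalic h-deletion): /h/ occurs between vowels /e/ and /a/, so it deletes. /flukakaphuadehax/ → flukakaphuadeax.
Rule 5 (final a-epenthesis): the form ends in the consonant /x/, so [a] is inserted word-finally. /flukakaphuadeax/ → flukakaphuadeaxa.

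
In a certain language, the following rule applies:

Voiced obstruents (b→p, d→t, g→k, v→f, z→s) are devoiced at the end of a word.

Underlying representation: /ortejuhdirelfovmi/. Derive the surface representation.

No segment of /ortejuhdirelfovmi/ meets the structural description of the rule, so the form surfaces unchanged.

ortejuhdirelfovmi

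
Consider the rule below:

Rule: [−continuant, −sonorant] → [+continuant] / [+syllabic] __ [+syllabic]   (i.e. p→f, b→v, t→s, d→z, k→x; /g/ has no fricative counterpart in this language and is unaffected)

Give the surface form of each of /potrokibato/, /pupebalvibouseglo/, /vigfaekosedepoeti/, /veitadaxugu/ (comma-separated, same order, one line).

/potrokibato/: /k/ is a stop between vowels /o/ and /i/, so it spirantizes to the fricative [x]. /b/ is a stop between vowels /i/ and /a/, so it spirantizes to the fricative [v]. /t/ is a stop between vowels /a/ and /o/, so it spirantizes to the fricative [s]. → [potroxivaso].
/pupebalvibouseglo/: /p/ is a stop between vowels /u/ and /e/, so it spirantizes to the fricative [f]. /b/ is a stop between vowels /e/ and /a/, so it spirantizes to the fricative [v]. /b/ is a stop between vowels /i/ and /o/, so it spirantizes to the fricative [v]. → [pufevalvivouseglo].
/vigfaekosedepoeti/: /k/ is a stop between vowels /e/ and /o/, so it spirantizes to the fricative [x]. /d/ is a stop between vowels /e/ and /e/, so it spirantizes to the fricative [z]. /p/ is a stop between vowels /e/ and /o/, so it spirantizes to the fricative [f]. /t/ is a stop between vowels /e/ and /i/, so it spirantizes to the fricative [s]. → [vigfaexosezefoesi].
/veitadaxugu/: /t/ is a stop between vowels /i/ and /a/, so it spirantizes to the fricative [s]. /d/ is a stop between vowels /a/ and /a/, so it spirantizes to the fricative [z]. → [veisazaxugu].

potroxivaso, pufevalvivouseglo, vigfaexosezefoesi, veisazaxugu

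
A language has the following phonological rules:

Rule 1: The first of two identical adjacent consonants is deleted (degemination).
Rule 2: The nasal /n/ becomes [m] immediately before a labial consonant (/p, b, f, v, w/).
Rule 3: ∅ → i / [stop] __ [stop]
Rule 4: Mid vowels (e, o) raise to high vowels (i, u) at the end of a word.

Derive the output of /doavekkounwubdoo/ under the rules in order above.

doavekoumwubidou

Rule 1 (degemination): /kk/ is a geminate; the first /k/ deletes. /doavekkounwubdoo/ → doavekounwubdoo.
Rule 2 (nasal place assimilation): /n/ precedes the labial consonant /w/, so it assimilates in place to [m]. /doavekounwubdoo/ → doavekoumwubdoo.
Rule 3 (stop-cluster i-epenthesis): /b/ and /d/ form a stop–stop cluster, so [i] is inserted between them. /doavekoumwubdoo/ → doavekoumwubidoo.
Rule 4 (final vowel raising): /o/ is a mid vowel in word-final position, so it raises to [u]. /doavekoumwubidoo/ → doavekoumwubidou.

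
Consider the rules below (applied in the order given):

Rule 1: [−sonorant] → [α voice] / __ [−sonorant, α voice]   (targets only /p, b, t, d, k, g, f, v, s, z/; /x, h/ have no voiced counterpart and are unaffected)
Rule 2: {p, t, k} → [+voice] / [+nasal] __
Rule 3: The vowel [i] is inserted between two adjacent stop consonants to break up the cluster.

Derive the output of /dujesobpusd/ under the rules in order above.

Rule 1 (regressive voicing assimilation): /b/ precedes the voiceless obstruent /p/, so it devoices to [p] by assimilation. /s/ precedes the voiced obstruent /d/, so it voices to [z] by assimilation. /dujesobpusd/ → dujesoppuzd.
Rule 2 (post-nasal voicing): no segment meets the environment; /dujesoppuzd/ is unchanged.
Rule 3 (stop-cluster i-epenthesis): /p/ and /p/ form a stop–stop cluster, so [i] is inserted between them. /dujesoppuzd/ → dujesopipuzd.

dujesopipuzd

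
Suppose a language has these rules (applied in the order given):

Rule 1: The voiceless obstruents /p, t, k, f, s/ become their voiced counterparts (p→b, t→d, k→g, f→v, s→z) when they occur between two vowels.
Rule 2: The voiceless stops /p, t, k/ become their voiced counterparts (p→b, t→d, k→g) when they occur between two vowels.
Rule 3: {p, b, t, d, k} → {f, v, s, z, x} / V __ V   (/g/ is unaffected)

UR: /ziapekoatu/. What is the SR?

ziavegoazu

Rule 1 (intervocalic voicing): /p/ is a voiceless obstruent between vowels /a/ and /e/, so it voices to [b]. /k/ is a voiceless obstruent between vowels /e/ and /o/, so it voices to [g]. /t/ is a voiceless obstruent between vowels /a/ and /u/, so it voices to [d]. /ziapekoatu/ → ziabegoadu.
Rule 2 (intervocalic voicing): no segment meets the environment; /ziabegoadu/ is unchanged.
Rule 3 (intervocalic spirantization): /b/ is a stop between vowels /a/ and /e/, so it spirantizes to the fricative [v]. /d/ is a stop between vowels /a/ and /u/, so it spirantizes to the fricative [z]. /ziabegoadu/ → ziavegoazu.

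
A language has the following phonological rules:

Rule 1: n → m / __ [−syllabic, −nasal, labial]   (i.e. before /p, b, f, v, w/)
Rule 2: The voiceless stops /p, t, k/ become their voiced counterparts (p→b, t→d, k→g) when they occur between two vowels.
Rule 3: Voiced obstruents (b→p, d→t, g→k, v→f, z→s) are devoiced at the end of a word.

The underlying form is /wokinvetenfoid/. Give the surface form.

wogimvedemfoit

Rule 1 (nasal place assimilation): /n/ precedes the labial consonant /v/, so it assimilates in place to [m]. /n/ precedes the labial consonant /f/, so it assimilates in place to [m]. /wokinvetenfoid/ → wokimvetemfoid.
Rule 2 (intervocalic voicing): /k/ is a voiceless stop between vowels /o/ and /i/, so it voices to [g]. /t/ is a voiceless stop between vowels /e/ and /e/, so it voices to [d]. /wokimvetemfoid/ → wogimvedemfoid.
Rule 3 (final devoicing): /d/ is a voiced obstruent in word-final position, so it devoices to [t]. /wogimvedemfoid/ → wogimvedemfoit.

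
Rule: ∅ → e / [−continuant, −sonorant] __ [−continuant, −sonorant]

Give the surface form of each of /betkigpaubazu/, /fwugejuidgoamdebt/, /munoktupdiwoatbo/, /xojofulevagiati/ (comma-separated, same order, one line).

betekigepaubazu, fwugejuidegoamdebet, munoketupediwoatebo, xojofulevagiati

/betkigpaubazu/: /t/ and /k/ form a stop–stop cluster, so [e] is inserted between them. /g/ and /p/ form a stop–stop cluster, so [e] is inserted between them. → [betekigepaubazu].
/fwugejuidgoamdebt/: /d/ and /g/ form a stop–stop cluster, so [e] is inserted between them. /b/ and /t/ form a stop–stop cluster, so [e] is inserted between them. → [fwugejuidegoamdebet].
/munoktupdiwoatbo/: /k/ and /t/ form a stop–stop cluster, so [e] is inserted between them. /p/ and /d/ form a stop–stop cluster, so [e] is inserted between them. /t/ and /b/ form a stop–stop cluster, so [e] is inserted between them. → [munoketupediwoatebo].
/xojofulevagiati/: the rule's environment is not met; surfaces unchanged as [xojofulevagiati].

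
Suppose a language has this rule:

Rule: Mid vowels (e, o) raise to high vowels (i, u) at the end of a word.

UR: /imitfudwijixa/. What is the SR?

imitfudwijixa

No segment of /imitfudwijixa/ meets the structural description of the rule, so the form surfaces unchanged.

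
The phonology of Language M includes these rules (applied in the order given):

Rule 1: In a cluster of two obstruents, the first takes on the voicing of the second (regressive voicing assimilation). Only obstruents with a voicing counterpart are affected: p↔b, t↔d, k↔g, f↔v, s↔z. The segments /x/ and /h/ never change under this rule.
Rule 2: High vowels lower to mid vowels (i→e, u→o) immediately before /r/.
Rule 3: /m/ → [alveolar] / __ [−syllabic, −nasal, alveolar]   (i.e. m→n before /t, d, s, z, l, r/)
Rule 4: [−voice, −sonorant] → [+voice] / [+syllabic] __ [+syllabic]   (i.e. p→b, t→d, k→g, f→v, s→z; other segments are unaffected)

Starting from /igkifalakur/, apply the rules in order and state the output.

ikkivalagor

Rule 1 (regressive voicing assimilation): /g/ precedes the voiceless obstruent /k/, so it devoices to [k] by assimilation. /igkifalakur/ → ikkifalakur.
Rule 2 (pre-rhotic lowering): /u/ is a high vowel immediately before /r/, so it lowers to [o]. /ikkifalakur/ → ikkifalakor.
Rule 3 (nasal place assimilation): no segment meets the environment; /ikkifalakor/ is unchanged.
Rule 4 (intervocalic voicing): /f/ is a voiceless obstruent between vowels /i/ and /a/, so it voices to [v]. /k/ is a voiceless obstruent between vowels /a/ and /o/, so it voices to [g]. /ikkifalakor/ → ikkivalagor.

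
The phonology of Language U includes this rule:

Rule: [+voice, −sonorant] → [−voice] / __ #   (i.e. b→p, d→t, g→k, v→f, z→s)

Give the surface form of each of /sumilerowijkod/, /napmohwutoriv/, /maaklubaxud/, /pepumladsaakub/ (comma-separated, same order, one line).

/sumilerowijkod/: /d/ is a voiced obstruent in word-final position, so it devoices to [t]. → [sumilerowijkot].
/napmohwutoriv/: /v/ is a voiced obstruent in word-final position, so it devoices to [f]. → [napmohwutorif].
/maaklubaxud/: /d/ is a voiced obstruent in word-final position, so it devoices to [t]. → [maaklubaxut].
/pepumladsaakub/: /b/ is a voiced obstruent in word-final position, so it devoices to [p]. → [pepumladsaakup].

sumilerowijkot, napmohwutorif, maaklubaxut, pepumladsaakup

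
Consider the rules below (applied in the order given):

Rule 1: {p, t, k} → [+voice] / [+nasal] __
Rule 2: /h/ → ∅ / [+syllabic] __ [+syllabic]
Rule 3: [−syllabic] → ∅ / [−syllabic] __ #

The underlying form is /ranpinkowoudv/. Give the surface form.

Rule 1 (post-nasal voicing): /p/ is a voiceless stop immediately after the nasal /n/, so it voices to [b]. /k/ is a voiceless stop immediately after the nasal /n/, so it voices to [g]. /ranpinkowoudv/ → ranbingowoudv.
Rule 2 (intervocalic h-deletion): no segment meets the environment; /ranbingowoudv/ is unchanged.
Rule 3 (final cluster simplification): /v/ is the second consonant of a word-final cluster /dv/, so it deletes. /ranbingowoudv/ → ranbingowoud.

ranbingowoud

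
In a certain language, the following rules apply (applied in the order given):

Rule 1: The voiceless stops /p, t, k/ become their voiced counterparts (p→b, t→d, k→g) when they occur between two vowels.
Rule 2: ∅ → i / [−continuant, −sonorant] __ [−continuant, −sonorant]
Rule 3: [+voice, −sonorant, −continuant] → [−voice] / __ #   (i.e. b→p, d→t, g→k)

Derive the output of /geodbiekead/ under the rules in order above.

geodibiegeat

Rule 1 (intervocalic voicing): /k/ is a voiceless stop between vowels /e/ and /e/, so it voices to [g]. /geodbiekead/ → geodbiegead.
Rule 2 (stop-cluster i-epenthesis): /d/ and /b/ form a stop–stop cluster, so [i] is inserted between them. /geodbiegead/ → geodibiegead.
Rule 3 (final devoicing): /d/ is a voiced stop in word-final position, so it devoices to [t]. /geodibiegead/ → geodibiegeat.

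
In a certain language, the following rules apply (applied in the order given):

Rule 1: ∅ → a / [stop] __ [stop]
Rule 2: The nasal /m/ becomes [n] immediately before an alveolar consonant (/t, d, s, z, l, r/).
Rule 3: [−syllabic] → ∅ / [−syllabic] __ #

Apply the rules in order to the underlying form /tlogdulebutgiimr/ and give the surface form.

tlogadulebutagiin

Rule 1 (stop-cluster a-epenthesis): /g/ and /d/ form a stop–stop cluster, so [a] is inserted between them. /t/ and /g/ form a stop–stop cluster, so [a] is inserted between them. /tlogdulebutgiimr/ → tlogadulebutagiimr.
Rule 2 (nasal place assimilation): /m/ precedes the alveolar consonant /r/, so it assimilates in place to [n]. /tlogadulebutagiimr/ → tlogadulebutagiinr.
Rule 3 (final cluster simplification): /r/ is the second consonant of a word-final cluster /nr/, so it deletes. /tlogadulebutagiinr/ → tlogadulebutagiin.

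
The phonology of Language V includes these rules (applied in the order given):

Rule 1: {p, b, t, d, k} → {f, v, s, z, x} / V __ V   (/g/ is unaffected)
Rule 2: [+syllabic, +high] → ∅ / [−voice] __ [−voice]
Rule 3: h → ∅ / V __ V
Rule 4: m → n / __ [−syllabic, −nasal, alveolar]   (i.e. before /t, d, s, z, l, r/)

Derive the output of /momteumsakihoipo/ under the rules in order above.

Rule 1 (intervocalic spirantization): /k/ is a stop between vowels /a/ and /i/, so it spirantizes to the fricative [x]. /p/ is a stop between vowels /i/ and /o/, so it spirantizes to the fricative [f]. /momteumsakihoipo/ → momteumsaxihoifo.
Rule 2 (high vowel syncope): /i/ is a high vowel flanked by voiceless consonants /x/ and /h/, so it deletes. /momteumsaxihoifo/ → momteumsaxhoifo.
Rule 3 (intervocalic h-deletion): no segment meets the environment; /momteumsaxhoifo/ is unchanged.
Rule 4 (nasal place assimilation): /m/ precedes the alveolar consonant /t/, so it assimilates in place to [n]. /m/ precedes the alveolar consonant /s/, so it assimilates in place to [n]. /momteumsaxhoifo/ → monteunsaxhoifo.

monteunsaxhoifo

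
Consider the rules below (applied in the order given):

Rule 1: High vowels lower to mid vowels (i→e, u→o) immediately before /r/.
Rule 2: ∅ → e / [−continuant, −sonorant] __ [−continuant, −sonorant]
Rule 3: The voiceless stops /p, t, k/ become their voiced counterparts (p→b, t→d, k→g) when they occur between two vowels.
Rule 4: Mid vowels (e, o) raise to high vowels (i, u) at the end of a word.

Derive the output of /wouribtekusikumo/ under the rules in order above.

Rule 1 (pre-rhotic lowering): /u/ is a high vowel immediately before /r/, so it lowers to [o]. /wouribtekusikumo/ → wooribtekusikumo.
Rule 2 (stop-cluster e-epenthesis): /b/ and /t/ form a stop–stop cluster, so [e] is inserted between them. /wooribtekusikumo/ → wooribetekusikumo.
Rule 3 (intervocalic voicing): /t/ is a voiceless stop between vowels /e/ and /e/, so it voices to [d]. /k/ is a voiceless stop between vowels /e/ and /u/, so it voices to [g]. /k/ is a voiceless stop between vowels /i/ and /u/, so it voices to [g]. /wooribetekusikumo/ → wooribedegusigumo.
Rule 4 (final vowel raising): /o/ is a mid vowel in word-final position, so it raises to [u]. /wooribedegusigumo/ → wooribedegusigumu.

wooribedegusigumu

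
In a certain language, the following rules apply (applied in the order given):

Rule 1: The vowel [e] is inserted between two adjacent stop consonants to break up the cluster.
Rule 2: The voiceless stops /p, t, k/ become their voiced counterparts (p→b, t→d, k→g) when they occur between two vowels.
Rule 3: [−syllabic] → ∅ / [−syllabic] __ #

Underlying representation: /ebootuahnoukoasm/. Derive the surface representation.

ebooduahnougoas

Rule 1 (stop-cluster e-epenthesis): no segment meets the environment; /ebootuahnoukoasm/ is unchanged.
Rule 2 (intervocalic voicing): /t/ is a voiceless stop between vowels /o/ and /u/, so it voices to [d]. /k/ is a voiceless stop between vowels /u/ and /o/, so it voices to [g]. /ebootuahnoukoasm/ → ebooduahnougoasm.
Rule 3 (final cluster simplification): /m/ is the second consonant of a word-final cluster /sm/, so it deletes. /ebooduahnougoasm/ → ebooduahnougoas.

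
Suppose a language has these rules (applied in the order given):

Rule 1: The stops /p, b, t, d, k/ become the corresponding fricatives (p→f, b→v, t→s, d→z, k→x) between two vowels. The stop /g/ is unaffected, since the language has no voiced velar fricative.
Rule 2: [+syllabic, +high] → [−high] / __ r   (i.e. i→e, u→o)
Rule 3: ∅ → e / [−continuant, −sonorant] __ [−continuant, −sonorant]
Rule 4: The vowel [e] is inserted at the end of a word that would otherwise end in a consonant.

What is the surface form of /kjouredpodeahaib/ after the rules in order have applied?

kjooredepozeahaibe

Rule 1 (intervocalic spirantization): /d/ is a stop between vowels /o/ and /e/, so it spirantizes to the fricative [z]. /kjouredpodeahaib/ → kjouredpozeahaib.
Rule 2 (pre-rhotic lowering): /u/ is a high vowel immediately before /r/, so it lowers to [o]. /kjouredpozeahaib/ → kjooredpozeahaib.
Rule 3 (stop-cluster e-epenthesis): /d/ and /p/ form a stop–stop cluster, so [e] is inserted between them. /kjooredpozeahaib/ → kjooredepozeahaib.
Rule 4 (final e-epenthesis): the form ends in the consonant /b/, so [e] is inserted word-finally. /kjooredepozeahaib/ → kjooredepozeahaibe.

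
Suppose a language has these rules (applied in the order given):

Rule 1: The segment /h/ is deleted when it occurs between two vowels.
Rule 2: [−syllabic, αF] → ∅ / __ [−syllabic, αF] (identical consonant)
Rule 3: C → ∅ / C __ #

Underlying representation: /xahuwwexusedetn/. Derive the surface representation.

xauwexusedet

Rule 1 (intervocalic h-deletion): /h/ occurs between vowels /a/ and /u/, so it deletes. /xahuwwexusedetn/ → xauwwexusedetn.
Rule 2 (degemination): /ww/ is a geminate; the first /w/ deletes. /xauwwexusedetn/ → xauwexusedetn.
Rule 3 (final cluster simplification): /n/ is the second consonant of a word-final cluster /tn/, so it deletes. /xauwexusedetn/ → xauwexusedet.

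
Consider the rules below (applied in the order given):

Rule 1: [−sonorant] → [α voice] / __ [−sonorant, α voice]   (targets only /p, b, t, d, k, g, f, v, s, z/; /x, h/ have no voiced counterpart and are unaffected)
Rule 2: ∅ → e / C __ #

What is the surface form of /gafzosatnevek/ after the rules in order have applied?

Rule 1 (regressive voicing assimilation): /f/ precedes the voiced obstruent /z/, so it voices to [v] by assimilation. /gafzosatnevek/ → gavzosatnevek.
Rule 2 (final e-epenthesis): the form ends in the consonant /k/, so [e] is inserted word-finally. /gavzosatnevek/ → gavzosatneveke.

gavzosatneveke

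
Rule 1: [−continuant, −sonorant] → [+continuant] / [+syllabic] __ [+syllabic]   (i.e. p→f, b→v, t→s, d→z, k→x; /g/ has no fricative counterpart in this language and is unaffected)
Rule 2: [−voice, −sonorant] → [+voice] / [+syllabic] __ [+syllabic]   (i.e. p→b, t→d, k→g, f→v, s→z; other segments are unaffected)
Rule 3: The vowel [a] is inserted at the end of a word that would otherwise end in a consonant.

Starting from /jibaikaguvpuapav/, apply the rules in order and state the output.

jivaixaguvpuavava

Rule 1 (intervocalic spirantization): /b/ is a stop between vowels /i/ and /a/, so it spirantizes to the fricative [v]. /k/ is a stop between vowels /i/ and /a/, so it spirantizes to the fricative [x]. /p/ is a stop between vowels /a/ and /a/, so it spirantizes to the fricative [f]. /jibaikaguvpuapav/ → jivaixaguvpuafav.
Rule 2 (intervocalic voicing): /f/ is a voiceless obstruent between vowels /a/ and /a/, so it voices to [v]. /jivaixaguvpuafav/ → jivaixaguvpuavav.
Rule 3 (final a-epenthesis): the form ends in the consonant /v/, so [a] is inserted word-finally. /jivaixaguvpuavav/ → jivaixaguvpuavava.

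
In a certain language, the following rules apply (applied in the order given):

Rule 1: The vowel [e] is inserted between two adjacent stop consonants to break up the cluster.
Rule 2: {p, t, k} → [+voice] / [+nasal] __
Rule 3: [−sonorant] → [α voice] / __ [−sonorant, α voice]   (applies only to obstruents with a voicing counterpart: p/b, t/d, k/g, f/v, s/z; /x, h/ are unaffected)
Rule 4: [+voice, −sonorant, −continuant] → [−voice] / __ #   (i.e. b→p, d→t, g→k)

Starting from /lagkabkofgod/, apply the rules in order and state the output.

Rule 1 (stop-cluster e-epenthesis): /g/ and /k/ form a stop–stop cluster, so [e] is inserted between them. /b/ and /k/ form a stop–stop cluster, so [e] is inserted between them. /lagkabkofgod/ → lagekabekofgod.
Rule 2 (post-nasal voicing): no segment meets the environment; /lagekabekofgod/ is unchanged.
Rule 3 (regressive voicing assimilation): /f/ precedes the voiced obstruent /g/, so it voices to [v] by assimilation. /lagekabekofgod/ → lagekabekovgod.
Rule 4 (final devoicing): /d/ is a voiced stop in word-final position, so it devoices to [t]. /lagekabekovgod/ → lagekabekovgot.

lagekabekovgot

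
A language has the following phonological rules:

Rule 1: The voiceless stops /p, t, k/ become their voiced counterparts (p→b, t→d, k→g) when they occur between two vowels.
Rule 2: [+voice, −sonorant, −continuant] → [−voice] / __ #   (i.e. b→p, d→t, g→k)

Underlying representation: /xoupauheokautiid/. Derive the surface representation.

Rule 1 (intervocalic voicing): /p/ is a voiceless stop between vowels /u/ and /a/, so it voices to [b]. /k/ is a voiceless stop between vowels /o/ and /a/, so it voices to [g]. /t/ is a voiceless stop between vowels /u/ and /i/, so it voices to [d]. /xoupauheokautiid/ → xoubauheogaudiid.
Rule 2 (final devoicing): /d/ is a voiced stop in word-final position, so it devoices to [t]. /xoubauheogaudiid/ → xoubauheogaudiit.

xoubauheogaudiit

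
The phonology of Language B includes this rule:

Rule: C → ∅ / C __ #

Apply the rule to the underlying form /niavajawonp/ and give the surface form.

niavajawon

/p/ is the second consonant of a word-final cluster /np/, so it deletes.
The other instances of /n/, /v/, /j/, /w/ do not occur in the required environment and remain unchanged.
Surface form: [niavajawon].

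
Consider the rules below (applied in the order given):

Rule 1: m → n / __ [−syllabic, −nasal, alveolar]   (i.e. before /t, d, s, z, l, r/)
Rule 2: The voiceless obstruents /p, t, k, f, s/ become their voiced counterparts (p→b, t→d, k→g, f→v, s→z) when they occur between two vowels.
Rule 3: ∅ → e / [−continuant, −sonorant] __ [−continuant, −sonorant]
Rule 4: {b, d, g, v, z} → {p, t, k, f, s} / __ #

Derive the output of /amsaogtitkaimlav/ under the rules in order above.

ansaogetitekainlaf

Rule 1 (nasal place assimilation): /m/ precedes the alveolar consonant /s/, so it assimilates in place to [n]. /m/ precedes the alveolar consonant /l/, so it assimilates in place to [n]. /amsaogtitkaimlav/ → ansaogtitkainlav.
Rule 2 (intervocalic voicing): no segment meets the environment; /ansaogtitkainlav/ is unchanged.
Rule 3 (stop-cluster e-epenthesis): /g/ and /t/ form a stop–stop cluster, so [e] is inserted between them. /t/ and /k/ form a stop–stop cluster, so [e] is inserted between them. /ansaogtitkainlav/ → ansaogetitekainlav.
Rule 4 (final devoicing): /v/ is a voiced obstruent in word-final position, so it devoices to [f]. /ansaogetitekainlav/ → ansaogetitekainlaf.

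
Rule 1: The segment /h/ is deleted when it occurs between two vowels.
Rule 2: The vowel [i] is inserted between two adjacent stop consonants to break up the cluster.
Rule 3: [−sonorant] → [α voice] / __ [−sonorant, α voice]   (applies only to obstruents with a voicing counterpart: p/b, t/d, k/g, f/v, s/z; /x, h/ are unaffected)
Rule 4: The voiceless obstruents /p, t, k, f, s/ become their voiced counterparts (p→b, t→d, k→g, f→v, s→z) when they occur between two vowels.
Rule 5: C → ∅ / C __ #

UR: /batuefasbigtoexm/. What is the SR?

Rule 1 (intervocalic h-deletion): no segment meets the environment; /batuefasbigtoexm/ is unchanged.
Rule 2 (stop-cluster i-epenthesis): /g/ and /t/ form a stop–stop cluster, so [i] is inserted between them. /batuefasbigtoexm/ → batuefasbigitoexm.
Rule 3 (regressive voicing assimilation): /s/ precedes the voiced obstruent /b/, so it voices to [z] by assimilation. /batuefasbigitoexm/ → batuefazbigitoexm.
Rule 4 (intervocalic voicing): /t/ is a voiceless obstruent between vowels /a/ and /u/, so it voices to [d]. /f/ is a voiceless obstruent between vowels /e/ and /a/, so it voices to [v]. /t/ is a voiceless obstruent between vowels /i/ and /o/, so it voices to [d]. /batuefazbigitoexm/ → baduevazbigidoexm.
Rule 5 (final cluster simplification): /m/ is the second consonant of a word-final cluster /xm/, so it deletes. /baduevazbigidoexm/ → baduevazbigidoex.

baduevazbigidoex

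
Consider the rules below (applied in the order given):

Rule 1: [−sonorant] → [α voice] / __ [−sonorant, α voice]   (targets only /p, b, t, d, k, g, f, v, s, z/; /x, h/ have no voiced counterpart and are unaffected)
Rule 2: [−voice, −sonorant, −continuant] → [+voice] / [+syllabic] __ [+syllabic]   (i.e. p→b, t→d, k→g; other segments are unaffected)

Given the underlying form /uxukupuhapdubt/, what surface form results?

uxugubuhabdupt

Rule 1 (regressive voicing assimilation): /p/ precedes the voiced obstruent /d/, so it voices to [b] by assimilation. /b/ precedes the voiceless obstruent /t/, so it devoices to [p] by assimilation. /uxukupuhapdubt/ → uxukupuhabdupt.
Rule 2 (intervocalic voicing): /k/ is a voiceless stop between vowels /u/ and /u/, so it voices to [g]. /p/ is a voiceless stop between vowels /u/ and /u/, so it voices to [b]. /uxukupuhabdupt/ → uxugubuhabdupt.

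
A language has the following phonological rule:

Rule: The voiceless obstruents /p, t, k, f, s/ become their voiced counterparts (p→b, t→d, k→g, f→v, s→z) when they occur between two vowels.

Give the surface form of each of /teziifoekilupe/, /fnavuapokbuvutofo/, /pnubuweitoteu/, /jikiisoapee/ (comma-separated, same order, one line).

teziivoegilube, fnavuabokbuvudovo, pnubuweidodeu, jigiizoabee

/teziifoekilupe/: /f/ is a voiceless obstruent between vowels /i/ and /o/, so it voices to [v]. /k/ is a voiceless obstruent between vowels /e/ and /i/, so it voices to [g]. /p/ is a voiceless obstruent between vowels /u/ and /e/, so it voices to [b]. → [teziivoegilube].
/fnavuapokbuvutofo/: /p/ is a voiceless obstruent between vowels /a/ and /o/, so it voices to [b]. /t/ is a voiceless obstruent between vowels /u/ and /o/, so it voices to [d]. /f/ is a voiceless obstruent between vowels /o/ and /o/, so it voices to [v]. → [fnavuabokbuvudovo].
/pnubuweitoteu/: /t/ is a voiceless obstruent between vowels /i/ and /o/, so it voices to [d]. /t/ is a voiceless obstruent between vowels /o/ and /e/, so it voices to [d]. → [pnubuweidodeu].
/jikiisoapee/: /k/ is a voiceless obstruent between vowels /i/ and /i/, so it voices to [g]. /s/ is a voiceless obstruent between vowels /i/ and /o/, so it voices to [z]. /p/ is a voiceless obstruent between vowels /a/ and /e/, so it voices to [b]. → [jigiizoabee].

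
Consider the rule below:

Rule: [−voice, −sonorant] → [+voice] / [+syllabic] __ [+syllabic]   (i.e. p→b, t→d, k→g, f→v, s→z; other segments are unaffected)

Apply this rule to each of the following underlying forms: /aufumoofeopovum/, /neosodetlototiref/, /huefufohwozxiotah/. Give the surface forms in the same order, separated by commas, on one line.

auvumooveobovum, neozodetlododiref, huevuvohwozxiodah

/aufumoofeopovum/: /f/ is a voiceless obstruent between vowels /u/ and /u/, so it voices to [v]. /f/ is a voiceless obstruent between vowels /o/ and /e/, so it voices to [v]. /p/ is a voiceless obstruent between vowels /o/ and /o/, so it voices to [b]. → [auvumooveobovum].
/neosodetlototiref/: /s/ is a voiceless obstruent between vowels /o/ and /o/, so it voices to [z]. /t/ is a voiceless obstruent between vowels /o/ and /o/, so it voices to [d]. /t/ is a voiceless obstruent between vowels /o/ and /i/, so it voices to [d]. → [neozodetlododiref].
/huefufohwozxiotah/: /f/ is a voiceless obstruent between vowels /e/ and /u/, so it voices to [v]. /f/ is a voiceless obstruent between vowels /u/ and /o/, so it voices to [v]. /t/ is a voiceless obstruent between vowels /o/ and /a/, so it voices to [d]. → [huevuvohwozxiodah].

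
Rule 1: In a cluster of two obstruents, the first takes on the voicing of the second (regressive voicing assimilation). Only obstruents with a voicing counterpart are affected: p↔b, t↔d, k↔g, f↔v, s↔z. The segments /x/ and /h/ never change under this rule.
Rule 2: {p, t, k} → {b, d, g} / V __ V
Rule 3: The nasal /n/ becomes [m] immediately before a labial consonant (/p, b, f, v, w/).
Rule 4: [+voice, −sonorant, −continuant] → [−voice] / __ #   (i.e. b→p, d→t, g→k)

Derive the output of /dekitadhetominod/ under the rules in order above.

degidathedominot

Rule 1 (regressive voicing assimilation): /d/ precedes the voiceless obstruent /h/, so it devoices to [t] by assimilation. /dekitadhetominod/ → dekitathetominod.
Rule 2 (intervocalic voicing): /k/ is a voiceless stop between vowels /e/ and /i/, so it voices to [g]. /t/ is a voiceless stop between vowels /i/ and /a/, so it voices to [d]. /t/ is a voiceless stop between vowels /e/ and /o/, so it voices to [d]. /dekitathetominod/ → degidathedominod.
Rule 3 (nasal place assimilation): no segment meets the environment; /degidathedominod/ is unchanged.
Rule 4 (final devoicing): /d/ is a voiced stop in word-final position, so it devoices to [t]. /degidathedominod/ → degidathedominot.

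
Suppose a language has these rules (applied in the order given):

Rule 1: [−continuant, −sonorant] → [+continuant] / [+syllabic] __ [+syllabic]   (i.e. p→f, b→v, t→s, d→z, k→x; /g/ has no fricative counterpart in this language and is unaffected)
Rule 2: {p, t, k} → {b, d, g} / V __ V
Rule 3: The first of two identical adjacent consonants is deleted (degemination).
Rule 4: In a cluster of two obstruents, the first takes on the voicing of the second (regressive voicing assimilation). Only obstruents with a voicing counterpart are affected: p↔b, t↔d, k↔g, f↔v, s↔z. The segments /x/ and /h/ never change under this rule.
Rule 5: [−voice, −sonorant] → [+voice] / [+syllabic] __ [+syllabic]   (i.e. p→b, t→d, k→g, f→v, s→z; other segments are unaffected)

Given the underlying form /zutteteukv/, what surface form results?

Rule 1 (intervocalic spirantization): /t/ is a stop between vowels /e/ and /e/, so it spirantizes to the fricative [s]. /zutteteukv/ → zutteseukv.
Rule 2 (intervocalic voicing): no segment meets the environment; /zutteseukv/ is unchanged.
Rule 3 (degemination): /tt/ is a geminate; the first /t/ deletes. /zutteseukv/ → zuteseukv.
Rule 4 (regressive voicing assimilation): /k/ precedes the voiced obstruent /v/, so it voices to [g] by assimilation. /zuteseukv/ → zuteseugv.
Rule 5 (intervocalic voicing): /t/ is a voiceless obstruent between vowels /u/ and /e/, so it voices to [d]. /s/ is a voiceless obstruent between vowels /e/ and /e/, so it voices to [z]. /zuteseugv/ → zudezeugv.

zudezeugv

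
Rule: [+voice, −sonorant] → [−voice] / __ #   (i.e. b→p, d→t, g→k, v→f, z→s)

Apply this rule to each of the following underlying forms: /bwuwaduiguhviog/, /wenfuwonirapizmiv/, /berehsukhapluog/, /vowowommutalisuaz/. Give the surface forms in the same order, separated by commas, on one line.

bwuwaduiguhviok, wenfuwonirapizmif, berehsukhapluok, vowowommutalisuas

/bwuwaduiguhviog/: /g/ is a voiced obstruent in word-final position, so it devoices to [k]. → [bwuwaduiguhviok].
/wenfuwonirapizmiv/: /v/ is a voiced obstruent in word-final position, so it devoices to [f]. → [wenfuwonirapizmif].
/berehsukhapluog/: /g/ is a voiced obstruent in word-final position, so it devoices to [k]. → [berehsukhapluok].
/vowowommutalisuaz/: /z/ is a voiced obstruent in word-final position, so it devoices to [s]. → [vowowommutalisuas].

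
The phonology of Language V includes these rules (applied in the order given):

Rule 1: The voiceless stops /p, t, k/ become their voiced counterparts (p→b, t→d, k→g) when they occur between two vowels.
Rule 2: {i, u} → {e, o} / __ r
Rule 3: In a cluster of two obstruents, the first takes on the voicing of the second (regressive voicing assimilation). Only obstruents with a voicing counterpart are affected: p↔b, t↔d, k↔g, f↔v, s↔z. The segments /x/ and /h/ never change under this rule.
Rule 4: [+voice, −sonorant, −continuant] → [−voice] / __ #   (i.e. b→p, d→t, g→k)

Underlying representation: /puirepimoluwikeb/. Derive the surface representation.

Rule 1 (intervocalic voicing): /p/ is a voiceless stop between vowels /e/ and /i/, so it voices to [b]. /k/ is a voiceless stop between vowels /i/ and /e/, so it voices to [g]. /puirepimoluwikeb/ → puirebimoluwigeb.
Rule 2 (pre-rhotic lowering): /i/ is a high vowel immediately before /r/, so it lowers to [e]. /puirebimoluwigeb/ → puerebimoluwigeb.
Rule 3 (regressive voicing assimilation): no segment meets the environment; /puerebimoluwigeb/ is unchanged.
Rule 4 (final devoicing): /b/ is a voiced stop in word-final position, so it devoices to [p]. /puerebimoluwigeb/ → puerebimoluwigep.

puerebimoluwigep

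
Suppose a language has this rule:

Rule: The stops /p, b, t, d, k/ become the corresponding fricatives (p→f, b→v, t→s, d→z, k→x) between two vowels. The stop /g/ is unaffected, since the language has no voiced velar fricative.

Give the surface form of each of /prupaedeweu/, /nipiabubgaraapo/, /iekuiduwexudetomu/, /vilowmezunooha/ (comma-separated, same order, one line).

prufaezeweu, nifiavubgaraafo, iexuizuwexuzesomu, vilowmezunooha

/prupaedeweu/: /p/ is a stop between vowels /u/ and /a/, so it spirantizes to the fricative [f]. /d/ is a stop between vowels /e/ and /e/, so it spirantizes to the fricative [z]. → [prufaezeweu].
/nipiabubgaraapo/: /p/ is a stop between vowels /i/ and /i/, so it spirantizes to the fricative [f]. /b/ is a stop between vowels /a/ and /u/, so it spirantizes to the fricative [v]. /p/ is a stop between vowels /a/ and /o/, so it spirantizes to the fricative [f]. → [nifiavubgaraafo].
/iekuiduwexudetomu/: /k/ is a stop between vowels /e/ and /u/, so it spirantizes to the fricative [x]. /d/ is a stop between vowels /i/ and /u/, so it spirantizes to the fricative [z]. /d/ is a stop between vowels /u/ and /e/, so it spirantizes to the fricative [z]. /t/ is a stop between vowels /e/ and /o/, so it spirantizes to the fricative [s]. → [iexuizuwexuzesomu].
/vilowmezunooha/: the rule's environment is not met; surfaces unchanged as [vilowmezunooha].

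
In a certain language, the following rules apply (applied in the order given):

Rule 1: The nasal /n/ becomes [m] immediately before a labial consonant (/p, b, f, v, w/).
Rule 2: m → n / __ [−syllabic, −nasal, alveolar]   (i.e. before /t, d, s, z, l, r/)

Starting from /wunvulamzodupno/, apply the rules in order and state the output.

wumvulanzodupno

Rule 1 (nasal place assimilation): /n/ precedes the labial consonant /v/, so it assimilates in place to [m]. /wunvulamzodupno/ → wumvulamzodupno.
Rule 2 (nasal place assimilation): /m/ precedes the alveolar consonant /z/, so it assimilates in place to [n]. /wumvulamzodupno/ → wumvulanzodupno.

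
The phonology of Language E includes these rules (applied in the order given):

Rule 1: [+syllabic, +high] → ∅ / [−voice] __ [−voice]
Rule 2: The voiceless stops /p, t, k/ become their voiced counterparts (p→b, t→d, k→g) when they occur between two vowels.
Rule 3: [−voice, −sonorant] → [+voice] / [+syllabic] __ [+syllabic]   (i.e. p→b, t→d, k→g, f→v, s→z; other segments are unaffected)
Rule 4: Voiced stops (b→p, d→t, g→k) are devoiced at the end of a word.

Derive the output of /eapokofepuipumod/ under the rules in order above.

Rule 1 (high vowel syncope): no segment meets the environment; /eapokofepuipumod/ is unchanged.
Rule 2 (intervocalic voicing): /p/ is a voiceless stop between vowels /a/ and /o/, so it voices to [b]. /k/ is a voiceless stop between vowels /o/ and /o/, so it voices to [g]. /p/ is a voiceless stop between vowels /e/ and /u/, so it voices to [b]. /p/ is a voiceless stop between vowels /i/ and /u/, so it voices to [b]. /eapokofepuipumod/ → eabogofebuibumod.
Rule 3 (intervocalic voicing): /f/ is a voiceless obstruent between vowels /o/ and /e/, so it voices to [v]. /eabogofebuibumod/ → eabogovebuibumod.
Rule 4 (final devoicing): /d/ is a voiced stop in word-final position, so it devoices to [t]. /eabogovebuibumod/ → eabogovebuibumot.

eabogovebuibumot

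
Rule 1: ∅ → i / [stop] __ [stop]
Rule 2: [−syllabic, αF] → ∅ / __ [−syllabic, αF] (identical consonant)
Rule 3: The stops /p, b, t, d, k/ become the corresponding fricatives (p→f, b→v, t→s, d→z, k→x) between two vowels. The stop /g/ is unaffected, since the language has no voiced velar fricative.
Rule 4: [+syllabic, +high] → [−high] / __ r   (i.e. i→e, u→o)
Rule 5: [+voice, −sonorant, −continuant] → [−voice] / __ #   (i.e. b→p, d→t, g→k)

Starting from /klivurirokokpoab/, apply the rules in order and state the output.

klivoreroxoxifoap

Rule 1 (stop-cluster i-epenthesis): /k/ and /p/ form a stop–stop cluster, so [i] is inserted between them. /klivurirokokpoab/ → klivurirokokipoab.
Rule 2 (degemination): no segment meets the environment; /klivurirokokipoab/ is unchanged.
Rule 3 (intervocalic spirantization): /k/ is a stop between vowels /o/ and /o/, so it spirantizes to the fricative [x]. /k/ is a stop between vowels /o/ and /i/, so it spirantizes to the fricative [x]. /p/ is a stop between vowels /i/ and /o/, so it spirantizes to the fricative [f]. /klivurirokokipoab/ → klivuriroxoxifoab.
Rule 4 (pre-rhotic lowering): /u/ is a high vowel immediately before /r/, so it lowers to [o]. /i/ is a high vowel immediately before /r/, so it lowers to [e]. /klivuriroxoxifoab/ → klivoreroxoxifoab.
Rule 5 (final devoicing): /b/ is a voiced stop in word-final position, so it devoices to [p]. /klivoreroxoxifoab/ → klivoreroxoxifoap.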